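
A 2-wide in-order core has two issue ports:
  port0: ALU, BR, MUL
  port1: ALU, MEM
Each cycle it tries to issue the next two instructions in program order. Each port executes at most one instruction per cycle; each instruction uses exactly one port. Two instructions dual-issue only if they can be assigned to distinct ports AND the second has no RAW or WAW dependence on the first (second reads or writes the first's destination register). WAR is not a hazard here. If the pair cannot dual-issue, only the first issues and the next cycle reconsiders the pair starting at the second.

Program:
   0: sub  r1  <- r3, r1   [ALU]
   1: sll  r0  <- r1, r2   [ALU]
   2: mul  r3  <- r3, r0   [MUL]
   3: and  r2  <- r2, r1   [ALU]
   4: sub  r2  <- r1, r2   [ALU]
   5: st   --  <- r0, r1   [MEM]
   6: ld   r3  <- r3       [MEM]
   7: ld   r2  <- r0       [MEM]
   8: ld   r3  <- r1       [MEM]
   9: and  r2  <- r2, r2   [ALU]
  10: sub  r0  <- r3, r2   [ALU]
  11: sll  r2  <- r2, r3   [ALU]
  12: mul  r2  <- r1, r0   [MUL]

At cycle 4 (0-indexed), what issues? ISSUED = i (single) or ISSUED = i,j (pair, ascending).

ISSUED = 6

#0 head=0: sub i0 RAW r1
#1 head=1: sll i1 RAW r0
#2 head=2: mul;and i2,i3 dual
#3 head=4: sub;st i4,i5 dual
#4 head=6: ld i6 no-port MEM/MEM
#5 head=7: ld i7 no-port MEM/MEM
#6 head=8: ld;and i8,i9 dual
#7 head=10: sub;sll i10,i11 dual
#8 head=12: mul i12 tail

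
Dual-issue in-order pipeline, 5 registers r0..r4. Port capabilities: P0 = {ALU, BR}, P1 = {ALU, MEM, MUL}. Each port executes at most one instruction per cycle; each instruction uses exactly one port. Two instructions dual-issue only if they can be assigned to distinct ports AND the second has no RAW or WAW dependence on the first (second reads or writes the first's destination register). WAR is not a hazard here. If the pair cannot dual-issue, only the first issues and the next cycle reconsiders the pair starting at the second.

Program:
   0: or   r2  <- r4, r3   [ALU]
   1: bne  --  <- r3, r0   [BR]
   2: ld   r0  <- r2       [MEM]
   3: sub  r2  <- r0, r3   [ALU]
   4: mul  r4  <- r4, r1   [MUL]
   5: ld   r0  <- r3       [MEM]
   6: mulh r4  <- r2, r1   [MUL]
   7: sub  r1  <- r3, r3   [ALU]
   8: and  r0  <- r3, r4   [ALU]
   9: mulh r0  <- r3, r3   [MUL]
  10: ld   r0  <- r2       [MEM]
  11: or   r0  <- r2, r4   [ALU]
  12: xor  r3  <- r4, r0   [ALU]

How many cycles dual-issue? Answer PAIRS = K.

PAIRS = 3

t=0 i0+i1:or+bne ; dual
t=1 i2:ld ; RAW r0
t=2 i3+i4:sub+mul ; dual
t=3 i5:ld ; no-port MEM/MUL
t=4 i6+i7:mulh+sub ; dual
t=5 i8:and ; WAW r0
t=6 i9:mulh ; no-port MUL/MEM
t=7 i10:ld ; WAW r0
t=8 i11:or ; RAW r0
t=9 i12:xor ; tail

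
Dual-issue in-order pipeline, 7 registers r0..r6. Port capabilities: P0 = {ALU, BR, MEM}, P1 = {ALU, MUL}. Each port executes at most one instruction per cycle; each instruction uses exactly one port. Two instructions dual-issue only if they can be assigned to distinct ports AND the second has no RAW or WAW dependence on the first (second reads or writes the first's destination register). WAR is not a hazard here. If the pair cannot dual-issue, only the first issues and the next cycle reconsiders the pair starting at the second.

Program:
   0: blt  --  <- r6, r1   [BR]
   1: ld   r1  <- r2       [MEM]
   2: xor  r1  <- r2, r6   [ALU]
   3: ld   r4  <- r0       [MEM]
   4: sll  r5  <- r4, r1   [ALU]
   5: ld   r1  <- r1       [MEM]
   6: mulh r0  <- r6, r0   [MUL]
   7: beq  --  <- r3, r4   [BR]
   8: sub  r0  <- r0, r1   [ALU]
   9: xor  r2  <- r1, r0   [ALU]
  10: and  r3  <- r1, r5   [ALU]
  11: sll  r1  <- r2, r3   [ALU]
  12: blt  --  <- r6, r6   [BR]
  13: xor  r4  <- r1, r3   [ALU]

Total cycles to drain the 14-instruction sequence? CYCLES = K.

CYCLES = 9

t=0 i0:blt.BR ; no-port BR/MEM
t=1 i1:ld.MEM ; WAW r1
t=2 i2&i3:xor.ALU;ld.MEM ; pair
t=3 i4&i5:sll.ALU;ld.MEM ; pair
t=4 i6&i7:mulh.MUL;beq.BR ; pair
t=5 i8:sub.ALU ; RAW r0
t=6 i9&i10:xor.ALU;and.ALU ; pair
t=7 i11&i12:sll.ALU;blt.BR ; pair
t=8 i13:xor.ALU ; tail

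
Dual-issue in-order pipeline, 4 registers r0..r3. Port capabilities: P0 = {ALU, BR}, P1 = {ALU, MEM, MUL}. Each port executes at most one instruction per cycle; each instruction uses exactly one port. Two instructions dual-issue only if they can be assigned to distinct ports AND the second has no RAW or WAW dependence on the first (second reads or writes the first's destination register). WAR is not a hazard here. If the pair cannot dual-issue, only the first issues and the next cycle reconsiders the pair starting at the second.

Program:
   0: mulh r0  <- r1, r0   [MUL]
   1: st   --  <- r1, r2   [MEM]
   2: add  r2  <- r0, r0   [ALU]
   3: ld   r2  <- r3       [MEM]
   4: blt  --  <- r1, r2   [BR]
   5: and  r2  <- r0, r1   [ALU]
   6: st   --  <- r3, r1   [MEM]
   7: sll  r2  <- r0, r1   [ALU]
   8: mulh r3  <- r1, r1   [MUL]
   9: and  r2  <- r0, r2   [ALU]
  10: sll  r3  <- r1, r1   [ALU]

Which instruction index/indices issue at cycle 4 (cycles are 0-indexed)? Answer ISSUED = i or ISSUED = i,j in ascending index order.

ISSUED = 6,7

0. mulh.MUL @i0  | no-port MUL/MEM
1. st.MEM+add.ALU @i1+i2  | 2-wide
2. ld.MEM @i3  | RAW r2
3. blt.BR+and.ALU @i4+i5  | 2-wide
4. st.MEM+sll.ALU @i6+i7  | 2-wide
5. mulh.MUL+and.ALU @i8+i9  | 2-wide
6. sll.ALU @i10  | tail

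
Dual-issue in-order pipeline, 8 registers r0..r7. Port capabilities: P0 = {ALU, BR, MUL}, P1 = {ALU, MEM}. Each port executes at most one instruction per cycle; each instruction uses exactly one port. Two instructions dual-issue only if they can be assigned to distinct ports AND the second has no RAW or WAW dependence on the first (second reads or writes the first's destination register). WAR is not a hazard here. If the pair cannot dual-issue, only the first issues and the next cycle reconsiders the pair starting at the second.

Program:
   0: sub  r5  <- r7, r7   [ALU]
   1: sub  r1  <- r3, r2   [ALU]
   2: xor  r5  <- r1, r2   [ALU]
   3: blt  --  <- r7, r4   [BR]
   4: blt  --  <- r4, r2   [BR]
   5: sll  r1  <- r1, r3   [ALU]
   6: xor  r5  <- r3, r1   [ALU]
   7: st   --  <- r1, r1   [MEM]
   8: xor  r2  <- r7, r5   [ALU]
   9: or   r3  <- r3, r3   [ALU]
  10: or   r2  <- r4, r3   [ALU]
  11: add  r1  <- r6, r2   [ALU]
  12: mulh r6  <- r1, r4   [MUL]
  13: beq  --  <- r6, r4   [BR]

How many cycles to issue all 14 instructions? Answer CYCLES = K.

CYCLES = 9

t=0 i0/i1:sub.ALU+sub.ALU ; 2-wide
t=1 i2/i3:xor.ALU+blt.BR ; 2-wide
t=2 i4/i5:blt.BR+sll.ALU ; 2-wide
t=3 i6/i7:xor.ALU+st.MEM ; 2-wide
t=4 i8/i9:xor.ALU+or.ALU ; 2-wide
t=5 i10:or.ALU ; RAW r2
t=6 i11:add.ALU ; RAW r1
t=7 i12:mulh.MUL ; no-port MUL/BR
t=8 i13:beq.BR ; tail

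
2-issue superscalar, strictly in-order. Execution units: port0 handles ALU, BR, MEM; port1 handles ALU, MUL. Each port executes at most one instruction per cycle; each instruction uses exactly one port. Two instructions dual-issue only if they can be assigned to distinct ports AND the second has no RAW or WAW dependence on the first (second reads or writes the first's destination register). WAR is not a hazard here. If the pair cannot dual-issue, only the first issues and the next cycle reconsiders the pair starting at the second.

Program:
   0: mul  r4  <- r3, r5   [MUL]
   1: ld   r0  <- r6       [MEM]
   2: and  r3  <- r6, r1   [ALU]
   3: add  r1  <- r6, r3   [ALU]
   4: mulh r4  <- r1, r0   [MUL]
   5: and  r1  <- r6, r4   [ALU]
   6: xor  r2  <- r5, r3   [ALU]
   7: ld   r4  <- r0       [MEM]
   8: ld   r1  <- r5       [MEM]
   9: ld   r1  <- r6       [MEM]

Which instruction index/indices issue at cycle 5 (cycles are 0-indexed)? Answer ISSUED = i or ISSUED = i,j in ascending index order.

ISSUED = 7

c0: i0&i1 mul;ld  2-wide
c1: i2 and  RAW r3
c2: i3 add  RAW r1
c3: i4 mulh  RAW r4
c4: i5&i6 and;xor  2-wide
c5: i7 ld  no-port MEM/MEM
c6: i8 ld  no-port MEM/MEM
c7: i9 ld  tail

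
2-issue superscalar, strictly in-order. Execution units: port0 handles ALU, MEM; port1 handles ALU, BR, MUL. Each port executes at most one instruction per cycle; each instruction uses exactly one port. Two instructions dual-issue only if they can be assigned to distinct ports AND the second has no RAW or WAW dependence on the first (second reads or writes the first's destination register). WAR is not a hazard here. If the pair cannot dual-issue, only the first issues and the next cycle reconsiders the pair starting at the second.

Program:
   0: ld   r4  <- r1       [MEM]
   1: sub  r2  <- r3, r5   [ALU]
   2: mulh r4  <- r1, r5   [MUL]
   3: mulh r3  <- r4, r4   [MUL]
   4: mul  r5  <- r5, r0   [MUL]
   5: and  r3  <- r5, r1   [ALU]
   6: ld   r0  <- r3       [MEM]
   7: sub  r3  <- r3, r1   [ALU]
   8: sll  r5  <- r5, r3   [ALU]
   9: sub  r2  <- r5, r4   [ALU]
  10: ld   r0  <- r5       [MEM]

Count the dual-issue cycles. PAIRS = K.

PAIRS = 3

#0 head=0: ld.MEM+sub.ALU i0&i1 pair
#1 head=2: mulh.MUL i2 no-port MUL/MUL
#2 head=3: mulh.MUL i3 no-port MUL/MUL
#3 head=4: mul.MUL i4 RAW r5
#4 head=5: and.ALU i5 RAW r3
#5 head=6: ld.MEM+sub.ALU i6&i7 pair
#6 head=8: sll.ALU i8 RAW r5
#7 head=9: sub.ALU+ld.MEM i9&i10 pair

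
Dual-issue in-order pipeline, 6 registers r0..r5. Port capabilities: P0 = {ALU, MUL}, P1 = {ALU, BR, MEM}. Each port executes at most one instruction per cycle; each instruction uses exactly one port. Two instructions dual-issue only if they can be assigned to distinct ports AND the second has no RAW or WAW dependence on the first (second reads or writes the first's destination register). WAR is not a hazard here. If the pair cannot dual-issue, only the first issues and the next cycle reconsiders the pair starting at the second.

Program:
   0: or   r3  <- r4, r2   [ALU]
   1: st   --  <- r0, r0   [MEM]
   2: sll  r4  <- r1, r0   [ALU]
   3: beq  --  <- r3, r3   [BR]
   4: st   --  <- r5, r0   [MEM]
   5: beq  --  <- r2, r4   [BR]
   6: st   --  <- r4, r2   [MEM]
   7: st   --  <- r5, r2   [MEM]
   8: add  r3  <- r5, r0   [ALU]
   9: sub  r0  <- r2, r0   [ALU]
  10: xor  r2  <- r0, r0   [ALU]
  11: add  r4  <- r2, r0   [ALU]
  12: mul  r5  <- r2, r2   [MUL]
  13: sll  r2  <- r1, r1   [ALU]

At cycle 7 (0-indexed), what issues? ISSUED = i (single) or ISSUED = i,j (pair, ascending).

[0] i0+i1  or+st  -- dual
[1] i2+i3  sll+beq  -- dual
[2] i4  st  -- no-port MEM/BR
[3] i5  beq  -- no-port BR/MEM
[4] i6  st  -- no-port MEM/MEM
[5] i7+i8  st+add  -- dual
[6] i9  sub  -- RAW r0
[7] i10  xor  -- RAW r2
[8] i11+i12  add+mul  -- dual
[9] i13  sll  -- tail

ISSUED = 10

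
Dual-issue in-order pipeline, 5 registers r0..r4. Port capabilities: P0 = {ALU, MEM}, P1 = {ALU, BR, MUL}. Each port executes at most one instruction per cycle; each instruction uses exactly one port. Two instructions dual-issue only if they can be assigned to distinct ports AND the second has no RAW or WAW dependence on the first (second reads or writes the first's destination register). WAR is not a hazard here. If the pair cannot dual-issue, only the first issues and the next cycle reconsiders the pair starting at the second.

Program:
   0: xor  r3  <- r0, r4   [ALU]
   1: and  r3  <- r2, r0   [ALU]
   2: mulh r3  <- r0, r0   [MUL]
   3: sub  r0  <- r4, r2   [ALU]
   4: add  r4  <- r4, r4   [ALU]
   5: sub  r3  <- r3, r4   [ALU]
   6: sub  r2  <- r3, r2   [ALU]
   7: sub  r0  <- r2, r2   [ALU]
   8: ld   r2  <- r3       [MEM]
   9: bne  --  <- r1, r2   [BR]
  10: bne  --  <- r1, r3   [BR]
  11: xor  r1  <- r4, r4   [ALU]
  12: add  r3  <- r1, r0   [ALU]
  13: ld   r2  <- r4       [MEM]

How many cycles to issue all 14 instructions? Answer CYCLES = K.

CYCLES = 10

c0: i0 xor.ALU  WAW r3
c1: i1 and.ALU  WAW r3
c2: i2&i3 mulh.MUL sub.ALU  pair
c3: i4 add.ALU  RAW r4
c4: i5 sub.ALU  RAW r3
c5: i6 sub.ALU  RAW r2
c6: i7&i8 sub.ALU ld.MEM  pair
c7: i9 bne.BR  no-port BR/BR
c8: i10&i11 bne.BR xor.ALU  pair
c9: i12&i13 add.ALU ld.MEM  pair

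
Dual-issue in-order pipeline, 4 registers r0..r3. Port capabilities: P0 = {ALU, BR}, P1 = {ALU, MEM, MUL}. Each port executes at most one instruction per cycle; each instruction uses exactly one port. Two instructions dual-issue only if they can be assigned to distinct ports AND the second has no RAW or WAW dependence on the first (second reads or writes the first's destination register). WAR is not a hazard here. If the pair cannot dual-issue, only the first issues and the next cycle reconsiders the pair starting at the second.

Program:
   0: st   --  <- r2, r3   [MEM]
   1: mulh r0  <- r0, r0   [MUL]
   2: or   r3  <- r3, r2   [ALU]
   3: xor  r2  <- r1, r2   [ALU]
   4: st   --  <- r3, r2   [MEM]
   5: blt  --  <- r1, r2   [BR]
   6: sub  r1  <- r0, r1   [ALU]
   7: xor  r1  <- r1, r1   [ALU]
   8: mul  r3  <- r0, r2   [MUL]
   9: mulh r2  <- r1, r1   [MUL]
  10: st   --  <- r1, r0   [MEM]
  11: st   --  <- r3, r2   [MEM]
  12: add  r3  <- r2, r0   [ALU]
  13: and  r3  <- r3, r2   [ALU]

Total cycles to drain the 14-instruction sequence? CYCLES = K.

CYCLES = 10

  cy0 -> i0 (st) no-port MEM/MUL
  cy1 -> i1/i2 (mulh/or) dual
  cy2 -> i3 (xor) RAW r2
  cy3 -> i4/i5 (st/blt) dual
  cy4 -> i6 (sub) RAW+WAW r1
  cy5 -> i7/i8 (xor/mul) dual
  cy6 -> i9 (mulh) no-port MUL/MEM
  cy7 -> i10 (st) no-port MEM/MEM
  cy8 -> i11/i12 (st/add) dual
  cy9 -> i13 (and) tail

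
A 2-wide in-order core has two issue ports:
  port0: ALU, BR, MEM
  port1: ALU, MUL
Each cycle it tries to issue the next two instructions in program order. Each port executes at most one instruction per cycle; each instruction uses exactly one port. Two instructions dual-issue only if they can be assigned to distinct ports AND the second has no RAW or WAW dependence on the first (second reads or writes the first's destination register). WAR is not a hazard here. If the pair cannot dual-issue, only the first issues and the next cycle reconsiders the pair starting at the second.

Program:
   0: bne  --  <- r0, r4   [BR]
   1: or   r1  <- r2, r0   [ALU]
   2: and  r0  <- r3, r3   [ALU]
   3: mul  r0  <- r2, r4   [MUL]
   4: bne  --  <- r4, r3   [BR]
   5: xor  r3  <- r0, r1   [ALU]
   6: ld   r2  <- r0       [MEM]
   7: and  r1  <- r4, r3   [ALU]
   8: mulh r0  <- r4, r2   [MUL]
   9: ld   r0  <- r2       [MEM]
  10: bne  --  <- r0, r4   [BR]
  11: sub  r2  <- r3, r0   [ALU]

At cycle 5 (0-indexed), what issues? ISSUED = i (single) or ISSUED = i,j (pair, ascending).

ISSUED = 9

t=0 i0+i1:bne+or ; dual
t=1 i2:and ; WAW r0
t=2 i3+i4:mul+bne ; dual
t=3 i5+i6:xor+ld ; dual
t=4 i7+i8:and+mulh ; dual
t=5 i9:ld ; no-port MEM/BR
t=6 i10+i11:bne+sub ; dual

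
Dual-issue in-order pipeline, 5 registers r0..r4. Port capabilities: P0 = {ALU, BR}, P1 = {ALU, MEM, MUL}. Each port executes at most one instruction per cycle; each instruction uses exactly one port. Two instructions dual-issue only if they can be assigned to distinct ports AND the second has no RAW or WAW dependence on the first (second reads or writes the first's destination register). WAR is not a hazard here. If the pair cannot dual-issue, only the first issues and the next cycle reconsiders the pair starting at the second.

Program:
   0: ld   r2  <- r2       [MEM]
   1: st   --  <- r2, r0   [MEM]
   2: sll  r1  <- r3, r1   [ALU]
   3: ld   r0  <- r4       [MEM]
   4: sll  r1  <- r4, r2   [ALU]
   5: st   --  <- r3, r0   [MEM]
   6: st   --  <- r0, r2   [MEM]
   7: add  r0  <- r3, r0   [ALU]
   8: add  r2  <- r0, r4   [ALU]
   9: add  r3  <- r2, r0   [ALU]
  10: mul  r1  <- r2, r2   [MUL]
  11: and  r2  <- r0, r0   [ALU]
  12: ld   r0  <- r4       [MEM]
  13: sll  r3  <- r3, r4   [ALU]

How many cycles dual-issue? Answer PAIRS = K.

PAIRS = 5

c0: i0 ld.MEM  no-port MEM/MEM
c1: i1/i2 st.MEM sll.ALU  pair
c2: i3/i4 ld.MEM sll.ALU  pair
c3: i5 st.MEM  no-port MEM/MEM
c4: i6/i7 st.MEM add.ALU  pair
c5: i8 add.ALU  RAW r2
c6: i9/i10 add.ALU mul.MUL  pair
c7: i11/i12 and.ALU ld.MEM  pair
c8: i13 sll.ALU  tail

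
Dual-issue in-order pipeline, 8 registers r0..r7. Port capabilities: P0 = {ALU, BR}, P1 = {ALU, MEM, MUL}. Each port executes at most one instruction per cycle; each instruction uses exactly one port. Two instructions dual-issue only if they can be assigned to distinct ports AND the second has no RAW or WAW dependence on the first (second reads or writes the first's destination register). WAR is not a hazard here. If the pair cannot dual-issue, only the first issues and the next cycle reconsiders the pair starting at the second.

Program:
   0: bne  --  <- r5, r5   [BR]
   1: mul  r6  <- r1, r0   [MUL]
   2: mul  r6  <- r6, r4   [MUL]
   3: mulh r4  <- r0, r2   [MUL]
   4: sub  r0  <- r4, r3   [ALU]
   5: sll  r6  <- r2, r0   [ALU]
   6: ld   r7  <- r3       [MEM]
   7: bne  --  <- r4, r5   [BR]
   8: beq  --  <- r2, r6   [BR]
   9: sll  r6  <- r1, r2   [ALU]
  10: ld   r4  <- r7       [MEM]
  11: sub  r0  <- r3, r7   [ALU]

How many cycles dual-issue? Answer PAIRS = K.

[0] i0+i1  bne+mul  -- 2-wide
[1] i2  mul  -- no-port MUL/MUL
[2] i3  mulh  -- RAW r4
[3] i4  sub  -- RAW r0
[4] i5+i6  sll+ld  -- 2-wide
[5] i7  bne  -- no-port BR/BR
[6] i8+i9  beq+sll  -- 2-wide
[7] i10+i11  ld+sub  -- 2-wide

PAIRS = 4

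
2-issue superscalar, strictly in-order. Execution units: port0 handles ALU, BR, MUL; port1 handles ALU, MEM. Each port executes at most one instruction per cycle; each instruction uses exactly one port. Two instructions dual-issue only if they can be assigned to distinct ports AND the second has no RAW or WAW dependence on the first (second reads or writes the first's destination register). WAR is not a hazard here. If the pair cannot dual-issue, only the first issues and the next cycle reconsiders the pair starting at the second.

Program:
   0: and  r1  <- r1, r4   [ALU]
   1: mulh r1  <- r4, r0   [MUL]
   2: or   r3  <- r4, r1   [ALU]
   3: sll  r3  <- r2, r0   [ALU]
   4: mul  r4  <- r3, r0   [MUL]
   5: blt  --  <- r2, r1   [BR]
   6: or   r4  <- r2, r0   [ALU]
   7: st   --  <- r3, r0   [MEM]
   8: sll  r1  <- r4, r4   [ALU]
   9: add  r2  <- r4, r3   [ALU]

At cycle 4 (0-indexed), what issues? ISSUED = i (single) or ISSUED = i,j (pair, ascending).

ISSUED = 4

t=0 i0:and.ALU ; WAW r1
t=1 i1:mulh.MUL ; RAW r1
t=2 i2:or.ALU ; WAW r3
t=3 i3:sll.ALU ; RAW r3
t=4 i4:mul.MUL ; no-port MUL/BR
t=5 i5+i6:blt.BR;or.ALU ; dual
t=6 i7+i8:st.MEM;sll.ALU ; dual
t=7 i9:add.ALU ; tail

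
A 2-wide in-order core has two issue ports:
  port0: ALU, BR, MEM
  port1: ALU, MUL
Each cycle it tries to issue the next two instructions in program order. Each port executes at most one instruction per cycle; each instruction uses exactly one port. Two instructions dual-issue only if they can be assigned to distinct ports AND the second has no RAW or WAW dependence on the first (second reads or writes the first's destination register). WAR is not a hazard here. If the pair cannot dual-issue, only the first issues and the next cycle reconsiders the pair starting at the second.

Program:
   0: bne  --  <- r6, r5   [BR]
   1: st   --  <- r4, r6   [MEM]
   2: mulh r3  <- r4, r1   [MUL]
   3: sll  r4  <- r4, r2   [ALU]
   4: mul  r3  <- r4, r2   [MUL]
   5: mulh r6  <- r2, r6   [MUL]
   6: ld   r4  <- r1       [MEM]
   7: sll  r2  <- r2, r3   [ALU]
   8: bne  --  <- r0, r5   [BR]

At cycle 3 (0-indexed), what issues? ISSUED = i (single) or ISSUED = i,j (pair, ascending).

ISSUED = 4

#0 head=0: bne.BR i0 no-port BR/MEM
#1 head=1: st.MEM+mulh.MUL i1&i2 2-wide
#2 head=3: sll.ALU i3 RAW r4
#3 head=4: mul.MUL i4 no-port MUL/MUL
#4 head=5: mulh.MUL+ld.MEM i5&i6 2-wide
#5 head=7: sll.ALU+bne.BR i7&i8 2-wide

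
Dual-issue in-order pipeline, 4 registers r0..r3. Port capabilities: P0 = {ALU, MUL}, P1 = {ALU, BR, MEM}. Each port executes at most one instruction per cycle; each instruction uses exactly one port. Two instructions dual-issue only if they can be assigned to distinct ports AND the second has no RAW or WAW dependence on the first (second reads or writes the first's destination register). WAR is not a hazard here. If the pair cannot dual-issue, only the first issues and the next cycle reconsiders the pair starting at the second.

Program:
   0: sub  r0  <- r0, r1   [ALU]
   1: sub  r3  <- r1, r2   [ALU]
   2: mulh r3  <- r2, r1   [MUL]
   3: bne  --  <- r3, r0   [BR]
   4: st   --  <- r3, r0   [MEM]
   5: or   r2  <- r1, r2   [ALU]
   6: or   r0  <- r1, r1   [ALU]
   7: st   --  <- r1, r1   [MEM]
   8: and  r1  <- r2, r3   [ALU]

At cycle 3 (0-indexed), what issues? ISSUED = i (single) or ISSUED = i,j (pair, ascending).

ISSUED = 4,5

#0 head=0: sub.ALU;sub.ALU i0/i1 pair
#1 head=2: mulh.MUL i2 RAW r3
#2 head=3: bne.BR i3 no-port BR/MEM
#3 head=4: st.MEM;or.ALU i4/i5 pair
#4 head=6: or.ALU;st.MEM i6/i7 pair
#5 head=8: and.ALU i8 tail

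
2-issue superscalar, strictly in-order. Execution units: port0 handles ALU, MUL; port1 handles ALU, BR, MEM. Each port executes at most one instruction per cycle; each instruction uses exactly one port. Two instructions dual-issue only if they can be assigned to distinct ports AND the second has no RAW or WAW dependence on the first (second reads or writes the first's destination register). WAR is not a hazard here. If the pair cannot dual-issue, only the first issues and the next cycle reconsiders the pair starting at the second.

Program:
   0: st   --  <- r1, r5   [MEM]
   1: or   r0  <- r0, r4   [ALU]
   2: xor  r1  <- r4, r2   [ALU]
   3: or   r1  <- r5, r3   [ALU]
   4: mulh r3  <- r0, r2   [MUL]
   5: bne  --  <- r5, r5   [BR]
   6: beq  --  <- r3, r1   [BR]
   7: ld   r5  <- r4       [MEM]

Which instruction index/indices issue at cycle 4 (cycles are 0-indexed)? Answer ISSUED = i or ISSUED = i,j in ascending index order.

t=0 i0/i1:st or ; dual
t=1 i2:xor ; WAW r1
t=2 i3/i4:or mulh ; dual
t=3 i5:bne ; no-port BR/BR
t=4 i6:beq ; no-port BR/MEM
t=5 i7:ld ; tail

ISSUED = 6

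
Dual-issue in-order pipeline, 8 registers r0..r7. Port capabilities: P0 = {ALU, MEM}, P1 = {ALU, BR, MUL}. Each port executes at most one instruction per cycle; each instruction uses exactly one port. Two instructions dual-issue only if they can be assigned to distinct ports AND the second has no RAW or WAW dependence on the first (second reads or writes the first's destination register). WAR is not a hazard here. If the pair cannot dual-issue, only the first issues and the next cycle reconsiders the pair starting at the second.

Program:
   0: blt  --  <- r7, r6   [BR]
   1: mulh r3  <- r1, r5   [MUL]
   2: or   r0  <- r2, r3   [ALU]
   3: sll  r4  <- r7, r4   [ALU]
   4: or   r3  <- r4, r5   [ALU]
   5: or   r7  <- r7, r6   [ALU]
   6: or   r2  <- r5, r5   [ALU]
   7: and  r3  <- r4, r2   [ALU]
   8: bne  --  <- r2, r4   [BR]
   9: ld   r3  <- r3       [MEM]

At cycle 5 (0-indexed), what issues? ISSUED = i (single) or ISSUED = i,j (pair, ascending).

ISSUED = 7,8

  cy0 -> i0 (blt.BR) no-port BR/MUL
  cy1 -> i1 (mulh.MUL) RAW r3
  cy2 -> i2/i3 (or.ALU sll.ALU) 2-wide
  cy3 -> i4/i5 (or.ALU or.ALU) 2-wide
  cy4 -> i6 (or.ALU) RAW r2
  cy5 -> i7/i8 (and.ALU bne.BR) 2-wide
  cy6 -> i9 (ld.MEM) tail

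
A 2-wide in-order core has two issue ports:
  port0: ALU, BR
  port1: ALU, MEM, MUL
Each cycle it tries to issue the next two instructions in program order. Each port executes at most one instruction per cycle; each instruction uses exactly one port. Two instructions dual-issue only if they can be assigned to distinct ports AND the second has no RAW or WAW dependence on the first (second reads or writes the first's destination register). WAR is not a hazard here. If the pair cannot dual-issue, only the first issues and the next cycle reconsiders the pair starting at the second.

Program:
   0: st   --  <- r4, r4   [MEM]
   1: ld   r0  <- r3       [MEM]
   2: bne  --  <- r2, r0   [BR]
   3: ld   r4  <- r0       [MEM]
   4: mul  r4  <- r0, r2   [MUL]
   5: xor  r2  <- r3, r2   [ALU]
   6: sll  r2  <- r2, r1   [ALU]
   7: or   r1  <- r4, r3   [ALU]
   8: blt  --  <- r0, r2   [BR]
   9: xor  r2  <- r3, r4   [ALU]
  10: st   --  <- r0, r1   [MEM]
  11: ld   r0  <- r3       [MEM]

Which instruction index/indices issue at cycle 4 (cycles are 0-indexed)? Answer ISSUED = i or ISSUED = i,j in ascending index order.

ISSUED = 6,7

[0] i0  st.MEM  -- no-port MEM/MEM
[1] i1  ld.MEM  -- RAW r0
[2] i2&i3  bne.BR;ld.MEM  -- 2-wide
[3] i4&i5  mul.MUL;xor.ALU  -- 2-wide
[4] i6&i7  sll.ALU;or.ALU  -- 2-wide
[5] i8&i9  blt.BR;xor.ALU  -- 2-wide
[6] i10  st.MEM  -- no-port MEM/MEM
[7] i11  ld.MEM  -- tail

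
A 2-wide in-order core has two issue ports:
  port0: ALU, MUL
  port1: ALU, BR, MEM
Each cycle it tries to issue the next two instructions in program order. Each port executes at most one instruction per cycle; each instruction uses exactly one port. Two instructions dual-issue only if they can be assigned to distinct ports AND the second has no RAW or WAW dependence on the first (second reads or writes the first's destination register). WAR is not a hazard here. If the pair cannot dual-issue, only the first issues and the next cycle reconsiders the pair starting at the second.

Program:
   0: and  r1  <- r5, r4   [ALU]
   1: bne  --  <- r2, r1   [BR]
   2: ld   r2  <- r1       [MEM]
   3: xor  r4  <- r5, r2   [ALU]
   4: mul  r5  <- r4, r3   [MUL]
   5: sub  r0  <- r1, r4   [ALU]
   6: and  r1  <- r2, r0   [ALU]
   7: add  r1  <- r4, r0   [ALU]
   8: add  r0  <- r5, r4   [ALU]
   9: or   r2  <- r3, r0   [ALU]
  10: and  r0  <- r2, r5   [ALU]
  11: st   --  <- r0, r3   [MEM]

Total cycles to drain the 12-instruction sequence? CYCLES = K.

CYCLES = 10

  cy0 -> i0 (and) RAW r1
  cy1 -> i1 (bne) no-port BR/MEM
  cy2 -> i2 (ld) RAW r2
  cy3 -> i3 (xor) RAW r4
  cy4 -> i4&i5 (mul/sub) dual
  cy5 -> i6 (and) WAW r1
  cy6 -> i7&i8 (add/add) dual
  cy7 -> i9 (or) RAW r2
  cy8 -> i10 (and) RAW r0
  cy9 -> i11 (st) tail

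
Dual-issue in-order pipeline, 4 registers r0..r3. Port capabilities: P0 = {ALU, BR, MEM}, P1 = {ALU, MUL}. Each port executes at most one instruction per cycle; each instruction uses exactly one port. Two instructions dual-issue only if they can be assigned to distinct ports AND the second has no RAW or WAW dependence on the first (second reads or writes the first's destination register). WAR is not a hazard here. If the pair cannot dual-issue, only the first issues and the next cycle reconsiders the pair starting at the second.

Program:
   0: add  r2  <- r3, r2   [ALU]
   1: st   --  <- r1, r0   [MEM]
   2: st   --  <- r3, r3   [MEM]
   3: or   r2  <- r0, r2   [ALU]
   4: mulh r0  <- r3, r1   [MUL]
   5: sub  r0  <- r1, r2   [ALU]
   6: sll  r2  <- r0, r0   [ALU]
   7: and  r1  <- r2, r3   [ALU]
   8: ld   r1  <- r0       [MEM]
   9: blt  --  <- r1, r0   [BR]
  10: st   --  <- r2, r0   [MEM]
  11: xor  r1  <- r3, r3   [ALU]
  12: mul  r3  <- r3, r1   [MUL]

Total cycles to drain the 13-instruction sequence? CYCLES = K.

#0 head=0: add.ALU st.MEM i0&i1 pair
#1 head=2: st.MEM or.ALU i2&i3 pair
#2 head=4: mulh.MUL i4 WAW r0
#3 head=5: sub.ALU i5 RAW r0
#4 head=6: sll.ALU i6 RAW r2
#5 head=7: and.ALU i7 WAW r1
#6 head=8: ld.MEM i8 no-port MEM/BR
#7 head=9: blt.BR i9 no-port BR/MEM
#8 head=10: st.MEM xor.ALU i10&i11 pair
#9 head=12: mul.MUL i12 tail

CYCLES = 10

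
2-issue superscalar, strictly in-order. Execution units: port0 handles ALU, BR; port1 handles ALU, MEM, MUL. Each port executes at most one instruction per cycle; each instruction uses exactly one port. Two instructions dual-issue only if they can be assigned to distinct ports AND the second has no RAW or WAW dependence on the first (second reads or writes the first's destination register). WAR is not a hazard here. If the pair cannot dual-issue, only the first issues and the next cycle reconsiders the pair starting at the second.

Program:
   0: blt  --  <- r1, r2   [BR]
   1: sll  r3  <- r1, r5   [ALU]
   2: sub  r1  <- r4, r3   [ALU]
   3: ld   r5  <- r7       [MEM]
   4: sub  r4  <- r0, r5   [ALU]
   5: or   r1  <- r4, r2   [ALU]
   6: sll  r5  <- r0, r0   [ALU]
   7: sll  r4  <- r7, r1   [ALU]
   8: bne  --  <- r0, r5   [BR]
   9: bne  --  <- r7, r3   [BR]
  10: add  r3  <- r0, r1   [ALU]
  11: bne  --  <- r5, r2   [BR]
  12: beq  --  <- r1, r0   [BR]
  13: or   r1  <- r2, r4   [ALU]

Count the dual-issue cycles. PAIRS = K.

0. blt;sll @i0&i1  | dual
1. sub;ld @i2&i3  | dual
2. sub @i4  | RAW r4
3. or;sll @i5&i6  | dual
4. sll;bne @i7&i8  | dual
5. bne;add @i9&i10  | dual
6. bne @i11  | no-port BR/BR
7. beq;or @i12&i13  | dual

PAIRS = 6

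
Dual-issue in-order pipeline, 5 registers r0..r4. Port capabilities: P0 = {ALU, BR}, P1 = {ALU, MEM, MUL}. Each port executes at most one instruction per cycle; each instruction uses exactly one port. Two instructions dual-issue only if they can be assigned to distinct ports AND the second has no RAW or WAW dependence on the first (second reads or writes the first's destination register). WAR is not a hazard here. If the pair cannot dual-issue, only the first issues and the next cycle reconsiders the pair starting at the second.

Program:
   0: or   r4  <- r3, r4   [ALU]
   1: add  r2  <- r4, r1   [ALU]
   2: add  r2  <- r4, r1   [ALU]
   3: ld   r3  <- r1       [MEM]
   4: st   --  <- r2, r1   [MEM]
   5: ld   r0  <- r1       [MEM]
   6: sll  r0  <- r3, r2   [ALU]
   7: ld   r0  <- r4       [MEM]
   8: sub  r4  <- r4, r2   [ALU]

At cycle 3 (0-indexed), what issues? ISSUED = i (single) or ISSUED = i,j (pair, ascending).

c0: i0 or.ALU  RAW r4
c1: i1 add.ALU  WAW r2
c2: i2,i3 add.ALU+ld.MEM  dual
c3: i4 st.MEM  no-port MEM/MEM
c4: i5 ld.MEM  WAW r0
c5: i6 sll.ALU  WAW r0
c6: i7,i8 ld.MEM+sub.ALU  dual

ISSUED = 4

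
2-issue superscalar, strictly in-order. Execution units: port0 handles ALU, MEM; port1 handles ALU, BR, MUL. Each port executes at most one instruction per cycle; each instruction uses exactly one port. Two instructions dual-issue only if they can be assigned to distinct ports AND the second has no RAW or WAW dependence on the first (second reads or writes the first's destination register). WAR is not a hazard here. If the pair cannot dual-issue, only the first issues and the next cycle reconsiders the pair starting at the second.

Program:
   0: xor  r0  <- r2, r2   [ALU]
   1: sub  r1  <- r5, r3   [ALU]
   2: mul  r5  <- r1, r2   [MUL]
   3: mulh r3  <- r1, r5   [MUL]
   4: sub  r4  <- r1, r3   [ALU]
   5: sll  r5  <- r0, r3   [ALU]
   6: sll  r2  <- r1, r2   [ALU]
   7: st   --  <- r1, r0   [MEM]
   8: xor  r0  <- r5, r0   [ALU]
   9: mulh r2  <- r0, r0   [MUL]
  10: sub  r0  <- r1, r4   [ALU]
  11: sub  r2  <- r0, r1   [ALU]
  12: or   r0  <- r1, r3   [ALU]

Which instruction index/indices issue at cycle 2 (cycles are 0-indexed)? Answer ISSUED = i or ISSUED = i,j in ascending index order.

ISSUED = 3

c0: i0,i1 xor.ALU+sub.ALU  2-wide
c1: i2 mul.MUL  no-port MUL/MUL
c2: i3 mulh.MUL  RAW r3
c3: i4,i5 sub.ALU+sll.ALU  2-wide
c4: i6,i7 sll.ALU+st.MEM  2-wide
c5: i8 xor.ALU  RAW r0
c6: i9,i10 mulh.MUL+sub.ALU  2-wide
c7: i11,i12 sub.ALU+or.ALU  2-wide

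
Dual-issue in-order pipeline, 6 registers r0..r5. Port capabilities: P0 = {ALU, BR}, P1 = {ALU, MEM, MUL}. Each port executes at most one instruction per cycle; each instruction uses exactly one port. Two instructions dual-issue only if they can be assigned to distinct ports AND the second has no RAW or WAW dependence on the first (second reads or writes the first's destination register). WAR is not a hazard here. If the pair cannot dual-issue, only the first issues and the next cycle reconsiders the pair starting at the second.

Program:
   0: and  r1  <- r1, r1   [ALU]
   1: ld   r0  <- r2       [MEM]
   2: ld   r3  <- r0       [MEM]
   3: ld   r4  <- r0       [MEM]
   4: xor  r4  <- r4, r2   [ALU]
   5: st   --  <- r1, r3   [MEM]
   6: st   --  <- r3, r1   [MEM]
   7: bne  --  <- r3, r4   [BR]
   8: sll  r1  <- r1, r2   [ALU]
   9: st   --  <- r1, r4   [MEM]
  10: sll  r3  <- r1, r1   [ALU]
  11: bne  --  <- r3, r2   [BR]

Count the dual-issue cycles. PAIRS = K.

  cy0 -> i0&i1 (and+ld) pair
  cy1 -> i2 (ld) no-port MEM/MEM
  cy2 -> i3 (ld) RAW+WAW r4
  cy3 -> i4&i5 (xor+st) pair
  cy4 -> i6&i7 (st+bne) pair
  cy5 -> i8 (sll) RAW r1
  cy6 -> i9&i10 (st+sll) pair
  cy7 -> i11 (bne) tail

PAIRS = 4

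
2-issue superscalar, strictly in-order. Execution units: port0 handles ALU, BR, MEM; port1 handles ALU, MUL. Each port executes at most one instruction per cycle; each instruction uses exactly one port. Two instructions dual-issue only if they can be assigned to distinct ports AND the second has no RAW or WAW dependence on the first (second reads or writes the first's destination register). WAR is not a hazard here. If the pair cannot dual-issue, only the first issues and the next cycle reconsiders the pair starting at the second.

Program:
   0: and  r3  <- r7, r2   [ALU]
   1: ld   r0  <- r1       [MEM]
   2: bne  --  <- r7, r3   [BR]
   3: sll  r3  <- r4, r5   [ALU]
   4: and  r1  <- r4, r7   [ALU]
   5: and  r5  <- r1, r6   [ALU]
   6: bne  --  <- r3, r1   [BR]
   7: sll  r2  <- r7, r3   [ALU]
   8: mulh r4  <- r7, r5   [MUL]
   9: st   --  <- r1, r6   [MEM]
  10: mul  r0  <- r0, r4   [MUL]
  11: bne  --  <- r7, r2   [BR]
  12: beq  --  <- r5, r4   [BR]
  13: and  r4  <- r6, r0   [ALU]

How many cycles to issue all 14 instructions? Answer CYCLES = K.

  cy0 -> i0/i1 (and.ALU;ld.MEM) 2-wide
  cy1 -> i2/i3 (bne.BR;sll.ALU) 2-wide
  cy2 -> i4 (and.ALU) RAW r1
  cy3 -> i5/i6 (and.ALU;bne.BR) 2-wide
  cy4 -> i7/i8 (sll.ALU;mulh.MUL) 2-wide
  cy5 -> i9/i10 (st.MEM;mul.MUL) 2-wide
  cy6 -> i11 (bne.BR) no-port BR/BR
  cy7 -> i12/i13 (beq.BR;and.ALU) 2-wide

CYCLES = 8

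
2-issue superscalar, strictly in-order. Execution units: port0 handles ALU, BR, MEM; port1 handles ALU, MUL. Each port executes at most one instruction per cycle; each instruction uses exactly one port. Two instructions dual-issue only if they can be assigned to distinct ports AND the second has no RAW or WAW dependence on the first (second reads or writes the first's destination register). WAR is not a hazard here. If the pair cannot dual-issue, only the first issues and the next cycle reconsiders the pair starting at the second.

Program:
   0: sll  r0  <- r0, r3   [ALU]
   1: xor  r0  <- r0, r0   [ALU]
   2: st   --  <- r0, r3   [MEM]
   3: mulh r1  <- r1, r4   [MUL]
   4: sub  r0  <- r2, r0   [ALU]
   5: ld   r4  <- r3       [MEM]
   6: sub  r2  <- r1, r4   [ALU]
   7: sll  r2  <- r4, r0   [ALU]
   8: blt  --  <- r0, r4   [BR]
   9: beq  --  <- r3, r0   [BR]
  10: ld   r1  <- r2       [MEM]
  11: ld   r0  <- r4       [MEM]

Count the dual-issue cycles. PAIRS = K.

c0: i0 sll  RAW+WAW r0
c1: i1 xor  RAW r0
c2: i2+i3 st mulh  2-wide
c3: i4+i5 sub ld  2-wide
c4: i6 sub  WAW r2
c5: i7+i8 sll blt  2-wide
c6: i9 beq  no-port BR/MEM
c7: i10 ld  no-port MEM/MEM
c8: i11 ld  tail

PAIRS = 3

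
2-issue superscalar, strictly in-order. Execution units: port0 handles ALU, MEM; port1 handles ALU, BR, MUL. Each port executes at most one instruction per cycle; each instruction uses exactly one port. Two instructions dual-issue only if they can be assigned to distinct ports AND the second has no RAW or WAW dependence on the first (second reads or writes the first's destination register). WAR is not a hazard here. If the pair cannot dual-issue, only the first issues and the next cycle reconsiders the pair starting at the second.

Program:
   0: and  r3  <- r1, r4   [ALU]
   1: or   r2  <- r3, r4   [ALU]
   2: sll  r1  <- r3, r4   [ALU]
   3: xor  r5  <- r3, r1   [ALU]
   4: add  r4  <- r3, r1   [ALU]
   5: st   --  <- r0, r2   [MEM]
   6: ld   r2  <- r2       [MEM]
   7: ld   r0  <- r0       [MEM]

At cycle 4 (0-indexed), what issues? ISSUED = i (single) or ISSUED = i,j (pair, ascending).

ISSUED = 6

  cy0 -> i0 (and.ALU) RAW r3
  cy1 -> i1&i2 (or.ALU sll.ALU) 2-wide
  cy2 -> i3&i4 (xor.ALU add.ALU) 2-wide
  cy3 -> i5 (st.MEM) no-port MEM/MEM
  cy4 -> i6 (ld.MEM) no-port MEM/MEM
  cy5 -> i7 (ld.MEM) tail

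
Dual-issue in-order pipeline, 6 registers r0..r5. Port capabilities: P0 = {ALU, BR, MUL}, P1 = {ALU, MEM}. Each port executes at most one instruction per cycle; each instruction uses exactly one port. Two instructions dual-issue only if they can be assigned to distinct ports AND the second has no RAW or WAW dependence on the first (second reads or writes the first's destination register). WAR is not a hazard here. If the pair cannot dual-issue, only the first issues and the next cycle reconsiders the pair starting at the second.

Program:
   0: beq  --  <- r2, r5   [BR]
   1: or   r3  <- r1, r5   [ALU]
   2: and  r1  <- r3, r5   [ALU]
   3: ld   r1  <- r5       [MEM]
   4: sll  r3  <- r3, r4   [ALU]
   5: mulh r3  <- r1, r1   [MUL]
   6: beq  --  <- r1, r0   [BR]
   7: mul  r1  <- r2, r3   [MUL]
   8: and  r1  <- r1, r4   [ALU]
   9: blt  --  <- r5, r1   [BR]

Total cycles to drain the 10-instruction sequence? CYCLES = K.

#0 head=0: beq.BR or.ALU i0,i1 pair
#1 head=2: and.ALU i2 WAW r1
#2 head=3: ld.MEM sll.ALU i3,i4 pair
#3 head=5: mulh.MUL i5 no-port MUL/BR
#4 head=6: beq.BR i6 no-port BR/MUL
#5 head=7: mul.MUL i7 RAW+WAW r1
#6 head=8: and.ALU i8 RAW r1
#7 head=9: blt.BR i9 tail

CYCLES = 8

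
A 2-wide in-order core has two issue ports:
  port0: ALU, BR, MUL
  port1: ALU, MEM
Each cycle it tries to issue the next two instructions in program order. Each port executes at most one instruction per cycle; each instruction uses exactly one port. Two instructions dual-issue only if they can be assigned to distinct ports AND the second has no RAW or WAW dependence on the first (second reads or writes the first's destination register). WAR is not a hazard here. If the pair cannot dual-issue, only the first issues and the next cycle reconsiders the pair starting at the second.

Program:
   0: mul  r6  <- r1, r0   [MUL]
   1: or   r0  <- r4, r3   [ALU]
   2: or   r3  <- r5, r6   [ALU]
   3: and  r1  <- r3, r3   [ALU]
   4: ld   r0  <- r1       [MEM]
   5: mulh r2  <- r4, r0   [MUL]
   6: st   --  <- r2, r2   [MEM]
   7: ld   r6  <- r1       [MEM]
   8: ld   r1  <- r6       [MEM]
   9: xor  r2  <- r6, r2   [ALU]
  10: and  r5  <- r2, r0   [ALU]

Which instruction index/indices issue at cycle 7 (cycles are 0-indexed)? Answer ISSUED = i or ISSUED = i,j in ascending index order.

ISSUED = 8,9

0. mul.MUL/or.ALU @i0,i1  | 2-wide
1. or.ALU @i2  | RAW r3
2. and.ALU @i3  | RAW r1
3. ld.MEM @i4  | RAW r0
4. mulh.MUL @i5  | RAW r2
5. st.MEM @i6  | no-port MEM/MEM
6. ld.MEM @i7  | no-port MEM/MEM
7. ld.MEM/xor.ALU @i8,i9  | 2-wide
8. and.ALU @i10  | tail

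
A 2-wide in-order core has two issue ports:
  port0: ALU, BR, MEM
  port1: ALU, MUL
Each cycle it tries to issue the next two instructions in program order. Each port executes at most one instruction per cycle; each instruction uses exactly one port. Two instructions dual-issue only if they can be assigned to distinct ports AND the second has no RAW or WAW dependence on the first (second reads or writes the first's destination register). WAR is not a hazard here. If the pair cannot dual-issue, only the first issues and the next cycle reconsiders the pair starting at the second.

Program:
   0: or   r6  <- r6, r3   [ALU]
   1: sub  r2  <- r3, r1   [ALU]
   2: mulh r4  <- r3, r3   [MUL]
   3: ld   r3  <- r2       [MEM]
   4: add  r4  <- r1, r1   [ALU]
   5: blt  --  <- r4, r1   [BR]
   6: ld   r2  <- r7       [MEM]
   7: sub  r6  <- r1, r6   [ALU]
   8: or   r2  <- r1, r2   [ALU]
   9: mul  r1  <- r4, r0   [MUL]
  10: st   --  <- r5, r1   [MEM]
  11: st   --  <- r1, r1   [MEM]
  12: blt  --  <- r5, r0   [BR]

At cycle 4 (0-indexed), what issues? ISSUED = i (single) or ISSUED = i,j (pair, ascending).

ISSUED = 6,7

[0] i0+i1  or/sub  -- pair
[1] i2+i3  mulh/ld  -- pair
[2] i4  add  -- RAW r4
[3] i5  blt  -- no-port BR/MEM
[4] i6+i7  ld/sub  -- pair
[5] i8+i9  or/mul  -- pair
[6] i10  st  -- no-port MEM/MEM
[7] i11  st  -- no-port MEM/BR
[8] i12  blt  -- tail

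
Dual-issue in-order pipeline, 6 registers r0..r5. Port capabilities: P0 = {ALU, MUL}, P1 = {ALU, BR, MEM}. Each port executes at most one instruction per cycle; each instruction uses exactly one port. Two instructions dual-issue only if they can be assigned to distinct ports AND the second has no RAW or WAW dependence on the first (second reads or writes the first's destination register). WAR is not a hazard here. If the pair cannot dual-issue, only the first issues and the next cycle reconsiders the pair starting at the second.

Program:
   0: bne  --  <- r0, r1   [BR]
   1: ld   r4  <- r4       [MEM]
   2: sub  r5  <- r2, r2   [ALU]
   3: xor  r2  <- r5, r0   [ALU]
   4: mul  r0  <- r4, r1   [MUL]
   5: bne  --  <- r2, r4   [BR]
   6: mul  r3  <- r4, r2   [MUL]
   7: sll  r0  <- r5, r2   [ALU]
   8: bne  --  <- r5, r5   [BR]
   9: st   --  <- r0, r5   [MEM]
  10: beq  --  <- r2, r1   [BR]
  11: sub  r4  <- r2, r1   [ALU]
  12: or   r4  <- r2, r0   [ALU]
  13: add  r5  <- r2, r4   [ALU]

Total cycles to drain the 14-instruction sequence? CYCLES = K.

#0 head=0: bne.BR i0 no-port BR/MEM
#1 head=1: ld.MEM;sub.ALU i1+i2 2-wide
#2 head=3: xor.ALU;mul.MUL i3+i4 2-wide
#3 head=5: bne.BR;mul.MUL i5+i6 2-wide
#4 head=7: sll.ALU;bne.BR i7+i8 2-wide
#5 head=9: st.MEM i9 no-port MEM/BR
#6 head=10: beq.BR;sub.ALU i10+i11 2-wide
#7 head=12: or.ALU i12 RAW r4
#8 head=13: add.ALU i13 tail

CYCLES = 9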